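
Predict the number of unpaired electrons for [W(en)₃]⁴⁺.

Ligand charges: ethylenediamine is neutral. With an overall charge of +4 the tungsten centre must be in the +4 oxidation state.
Group 6 minus oxidation state 4 gives a d² configuration.
Counting donor atoms: 3×ethylenediamine (bidentate) → 6 donors. Coordination number = 6.
In an octahedral field the d² configuration is t₂g²e_g⁰ (only one arrangement possible), giving 2 unpaired electrons.

2 unpaired electrons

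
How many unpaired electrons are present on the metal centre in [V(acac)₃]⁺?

Summing ligand charges against the +1 overall charge gives an oxidation state of +4 for vanadium.
Vanadium is a group-5 element; V(IV) is therefore d¹.
Counting donor atoms: 3×acetylacetonate (bidentate) → 6 donors. Coordination number = 6.
In an octahedral field the d¹ configuration is t₂g¹e_g⁰ (only one arrangement possible), giving 1 unpaired electron.

1 unpaired electron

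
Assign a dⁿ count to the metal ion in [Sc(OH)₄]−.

Summing ligand charges against the −1 overall charge gives an oxidation state of +3 for scandium.
Scandium is a group-3 element; Sc(III) is therefore d⁰.

d⁰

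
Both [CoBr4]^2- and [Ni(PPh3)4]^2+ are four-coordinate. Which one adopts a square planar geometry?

For [CoBr4]^2-: Summing ligand charges against the −2 overall charge gives an oxidation state of +2 for cobalt. Group 9 minus oxidation state 2 gives a d⁷ configuration. For a high-spin 3d d⁷ ion with weak-field ligands the small Δₜ gives little square-planar CFSE advantage, so four ligands adopt the sterically favoured tetrahedral geometry. → tetrahedral.
For [Ni(PPh3)4]^2+: Triphenylphosphine is neutral; balancing the +2 overall charge requires Ni(II). Nickel is a group-10 element; Ni(II) is therefore d⁸. Triphenylphosphine is a strong-field ligand (high in the spectrochemical series). A 3d d⁸ ion with strong-field ligands gains enough CFSE to favour square planar over tetrahedral. → square planar.

[Ni(PPh3)4]^2+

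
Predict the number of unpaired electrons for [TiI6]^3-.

Each iodide is −1; balancing the −3 overall charge requires Ti(III).
Titanium is a group-4 element; Ti(III) is therefore d¹.
In an octahedral field the d¹ configuration is t₂g¹e_g⁰ (only one arrangement possible), giving 1 unpaired electron.

1 unpaired electron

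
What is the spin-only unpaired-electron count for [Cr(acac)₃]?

Each acetylacetonate is −1; balancing the 0 overall charge requires Cr(III).
Group 6 minus oxidation state 3 gives a d³ configuration.
Counting donor atoms: 3×acetylacetonate (bidentate) → 6 donors. Coordination number = 6.
In an octahedral field the d³ configuration is t₂g³e_g⁰ (only one arrangement possible), giving 3 unpaired electrons.

3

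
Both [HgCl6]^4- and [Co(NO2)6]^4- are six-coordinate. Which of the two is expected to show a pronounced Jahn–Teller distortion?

[HgCl6]^4-: Ligand charges: each chloride is −1. With an overall charge of −4 the mercury centre must be in the +2 oxidation state. Mercury is a group-12 element; Hg(II) is therefore d¹⁰. The d¹⁰ configuration leaves the e_g set evenly filled (or empty) — no strong Jahn–Teller driving force.
[Co(NO2)6]^4-: Each nitro (N-bound nitrite) is −1; balancing the −4 overall charge requires Co(II). Group 9 minus oxidation state 2 gives a d⁷ configuration. Nitro (N-bound nitrite) is a strong-field ligand (high in the spectrochemical series) for a first-row metal, so the complex is low-spin. The t₂g⁶e_g¹ (low-spin) configuration has an unevenly filled e_g set; the Jahn–Teller theorem predicts a tetragonal distortion (typically axial elongation) to lift the degeneracy.

[Co(NO2)6]^4-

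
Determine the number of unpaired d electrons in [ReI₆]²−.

Each iodide is −1; balancing the −2 overall charge requires Re(IV).
Re sits in group 7, so the d-electron count is 7 − 4 = 3.
In an octahedral field the d³ configuration is t₂g³e_g⁰ (only one arrangement possible), giving 3 unpaired electrons.

3 unpaired electrons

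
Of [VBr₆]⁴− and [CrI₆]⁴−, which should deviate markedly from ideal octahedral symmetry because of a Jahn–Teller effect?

[VBr₆]⁴−: Each bromide is −1; balancing the −4 overall charge requires V(II). Group 5 minus oxidation state 2 gives a d³ configuration. The d³ configuration leaves the e_g set evenly filled (or empty) — no strong Jahn–Teller driving force.
[CrI₆]⁴−: Each iodide is −1; balancing the −4 overall charge requires Cr(II). Chromium is a group-6 element; Cr(II) is therefore d⁴. Iodide is a weak-field ligand for a first-row metal, so the complex is high-spin. The t₂g³e_g¹ (high-spin) configuration has an unevenly filled e_g set; the Jahn–Teller theorem predicts a tetragonal distortion (typically axial elongation) to lift the degeneracy.

[CrI₆]⁴−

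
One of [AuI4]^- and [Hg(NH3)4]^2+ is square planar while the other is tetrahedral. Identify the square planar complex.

For [AuI4]^-: Each iodide is −1; balancing the −1 overall charge requires Au(III). Gold is a group-11 element; Au(III) is therefore d⁸. A 5d d⁸ ion has a large crystal-field splitting; square planar leaves the high-energy d_{x²−y²} orbital empty and maximises CFSE. → square planar.
For [Hg(NH3)4]^2+: Ammonia is neutral; balancing the +2 overall charge requires Hg(II). Group 12 minus oxidation state 2 gives a d¹⁰ configuration. A d¹⁰ ion has no crystal-field stabilisation preference between square planar and tetrahedral, so four ligands adopt the sterically favoured tetrahedral geometry. → tetrahedral.

[AuI4]^-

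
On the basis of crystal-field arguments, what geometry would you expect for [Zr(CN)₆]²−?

Ligand charges: each cyanide is −1. With an overall charge of −2 the zirconium centre must be in the +4 oxidation state.
Zr sits in group 4, so the d-electron count is 4 − 4 = 0.
With 6 monodentate ligands the coordination number is 6.
Six donors around a single metal centre give an octahedral coordination sphere.

octahedral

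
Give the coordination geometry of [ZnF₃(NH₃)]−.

Summing ligand charges against the −1 overall charge gives an oxidation state of +2 for zinc.
Zinc is a group-12 element; Zn(II) is therefore d¹⁰.
With 4 monodentate ligands the coordination number is 4.
A d¹⁰ ion has no crystal-field stabilisation preference between square planar and tetrahedral, so four ligands adopt the sterically favoured tetrahedral geometry.

tetrahedral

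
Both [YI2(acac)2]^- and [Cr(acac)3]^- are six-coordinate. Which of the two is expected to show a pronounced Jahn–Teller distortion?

[YI2(acac)2]^-: Each iodide is −1; each acetylacetonate is −1; balancing the −1 overall charge requires Y(III). Group 3 minus oxidation state 3 gives a d⁰ configuration. The d⁰ configuration leaves the e_g set evenly filled (or empty) — no strong Jahn–Teller driving force.
[Cr(acac)3]^-: Ligand charges: each acetylacetonate is −1. With an overall charge of −1 the chromium centre must be in the +2 oxidation state. Chromium is a group-6 element; Cr(II) is therefore d⁴. Acetylacetonate is a weak-field ligand for a first-row metal, so the complex is high-spin. The t₂g³e_g¹ (high-spin) configuration has an unevenly filled e_g set; the Jahn–Teller theorem predicts a tetragonal distortion (typically axial elongation) to lift the degeneracy.

[Cr(acac)3]^-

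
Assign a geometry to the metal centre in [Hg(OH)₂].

linear

Summing ligand charges against the 0 overall charge gives an oxidation state of +2 for mercury.
Group 12 minus oxidation state 2 gives a d¹⁰ configuration.
Coordination number: 2.
A d¹⁰ ion with only two ligands adopts a linear arrangement (sp hybridisation; no CFSE preference).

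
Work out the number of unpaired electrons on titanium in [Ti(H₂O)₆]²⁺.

2

Ligand charges: water is neutral. With an overall charge of +2 the titanium centre must be in the +2 oxidation state.
Titanium is a group-4 element; Ti(II) is therefore d².
In an octahedral field the d² configuration is t₂g²e_g⁰ (only one arrangement possible), giving 2 unpaired electrons.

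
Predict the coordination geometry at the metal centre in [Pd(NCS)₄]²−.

square planar

Summing ligand charges against the −2 overall charge gives an oxidation state of +2 for palladium.
Palladium is a group-10 element; Pd(II) is therefore d⁸.
Coordination number: 4.
A 4d d⁸ ion has a large crystal-field splitting; square planar leaves the high-energy d_{x²−y²} orbital empty and maximises CFSE.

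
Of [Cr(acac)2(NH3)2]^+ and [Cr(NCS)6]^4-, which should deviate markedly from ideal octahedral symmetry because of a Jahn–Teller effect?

[Cr(acac)2(NH3)2]^+: Ligand charges: each acetylacetonate is −1; ammonia is neutral. With an overall charge of +1 the chromium centre must be in the +3 oxidation state. Chromium is a group-6 element; Cr(III) is therefore d³. The d³ configuration leaves the e_g set evenly filled (or empty) — no strong Jahn–Teller driving force.
[Cr(NCS)6]^4-: Ligand charges: each isothiocyanate is −1. With an overall charge of −4 the chromium centre must be in the +2 oxidation state. Group 6 minus oxidation state 2 gives a d⁴ configuration. Isothiocyanate is a weak-field ligand for a first-row metal, so the complex is high-spin. The t₂g³e_g¹ (high-spin) configuration has an unevenly filled e_g set; the Jahn–Teller theorem predicts a tetragonal distortion (typically axial elongation) to lift the degeneracy.

[Cr(NCS)6]^4-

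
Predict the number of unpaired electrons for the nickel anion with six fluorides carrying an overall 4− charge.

2

Ligand charges: each fluoride is −1. With an overall charge of −4 the nickel centre must be in the +2 oxidation state.
Group 10 minus oxidation state 2 gives a d⁸ configuration.
In an octahedral field the d⁸ configuration is t₂g⁶e_g² (only one arrangement possible), giving 2 unpaired electrons.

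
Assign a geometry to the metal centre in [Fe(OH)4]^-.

tetrahedral

Summing ligand charges against the −1 overall charge gives an oxidation state of +3 for iron.
Iron is a group-8 element; Fe(III) is therefore d⁵.
With 4 monodentate ligands the coordination number is 4.
Hydroxide is a weak-field ligand.
A high-spin d⁵ ion has zero CFSE in either geometry, so four ligands adopt the sterically favoured tetrahedral geometry.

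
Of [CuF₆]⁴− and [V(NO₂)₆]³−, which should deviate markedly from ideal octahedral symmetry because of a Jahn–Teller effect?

[CuF₆]⁴−

[CuF₆]⁴−: Summing ligand charges against the −4 overall charge gives an oxidation state of +2 for copper. Copper is a group-11 element; Cu(II) is therefore d⁹. The t₂g⁶e_g³ configuration has an unevenly filled e_g set; the Jahn–Teller theorem predicts a tetragonal distortion (typically axial elongation) to lift the degeneracy.
[V(NO₂)₆]³−: Summing ligand charges against the −3 overall charge gives an oxidation state of +3 for vanadium. V sits in group 5, so the d-electron count is 5 − 3 = 2. The d² configuration leaves the e_g set evenly filled (or empty) — no strong Jahn–Teller driving force.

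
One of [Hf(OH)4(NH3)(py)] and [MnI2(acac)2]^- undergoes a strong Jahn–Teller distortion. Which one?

[MnI2(acac)2]^-

[Hf(OH)4(NH3)(py)]: Summing ligand charges against the 0 overall charge gives an oxidation state of +4 for hafnium. Hafnium is a group-4 element; Hf(IV) is therefore d⁰. The d⁰ configuration leaves the e_g set evenly filled (or empty) — no strong Jahn–Teller driving force.
[MnI2(acac)2]^-: Each iodide is −1; each acetylacetonate is −1; balancing the −1 overall charge requires Mn(III). Manganese is a group-7 element; Mn(III) is therefore d⁴. Acetylacetonate and iodide are weak-field ligands for a first-row metal, so the complex is high-spin. The t₂g³e_g¹ (high-spin) configuration has an unevenly filled e_g set; the Jahn–Teller theorem predicts a tetragonal distortion (typically axial elongation) to lift the degeneracy.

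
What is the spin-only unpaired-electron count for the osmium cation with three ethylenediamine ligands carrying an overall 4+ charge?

Ethylenediamine is neutral; balancing the +4 overall charge requires Os(IV).
Os sits in group 8, so the d-electron count is 8 − 4 = 4.
Counting donor atoms: 3×ethylenediamine (bidentate) → 6 donors. Coordination number = 6.
The spin state decides the count: a 5d ion has a large Δₒ and is invariably low-spin.
An octahedral low-spin d⁴ ion is t₂g⁴e_g⁰, giving 2 unpaired electrons.

2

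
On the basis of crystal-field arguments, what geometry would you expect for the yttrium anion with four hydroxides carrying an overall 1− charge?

Summing ligand charges against the −1 overall charge gives an oxidation state of +3 for yttrium.
Y sits in group 3, so the d-electron count is 3 − 3 = 0.
With 4 monodentate ligands the coordination number is 4.
A d⁰ ion has no crystal-field stabilisation preference between square planar and tetrahedral, so four ligands adopt the sterically favoured tetrahedral geometry.

tetrahedral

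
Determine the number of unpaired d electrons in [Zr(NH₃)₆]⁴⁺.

0

Summing ligand charges against the +4 overall charge gives an oxidation state of +4 for zirconium.
Group 4 minus oxidation state 4 gives a d⁰ configuration.
In an octahedral field the d⁰ configuration is t₂g⁰e_g⁰, giving 0 unpaired electrons.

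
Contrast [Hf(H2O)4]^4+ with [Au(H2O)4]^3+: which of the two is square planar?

For [Hf(H2O)4]^4+: Summing ligand charges against the +4 overall charge gives an oxidation state of +4 for hafnium. Hafnium is a group-4 element; Hf(IV) is therefore d⁰. A d⁰ ion has no crystal-field stabilisation preference between square planar and tetrahedral, so four ligands adopt the sterically favoured tetrahedral geometry. → tetrahedral.
For [Au(H2O)4]^3+: Summing ligand charges against the +3 overall charge gives an oxidation state of +3 for gold. Gold is a group-11 element; Au(III) is therefore d⁸. A 5d d⁸ ion has a large crystal-field splitting; square planar leaves the high-energy d_{x²−y²} orbital empty and maximises CFSE. → square planar.

[Au(H2O)4]^3+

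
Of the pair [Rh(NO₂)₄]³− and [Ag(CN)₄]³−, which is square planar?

[Rh(NO₂)₄]³−

For [Rh(NO₂)₄]³−: Summing ligand charges against the −3 overall charge gives an oxidation state of +1 for rhodium. Rh sits in group 9, so the d-electron count is 9 − 1 = 8. A 4d d⁸ ion has a large crystal-field splitting; square planar leaves the high-energy d_{x²−y²} orbital empty and maximises CFSE. → square planar.
For [Ag(CN)₄]³−: Ligand charges: each cyanide is −1. With an overall charge of −3 the silver centre must be in the +1 oxidation state. Ag sits in group 11, so the d-electron count is 11 − 1 = 10. A d¹⁰ ion has no crystal-field stabilisation preference between square planar and tetrahedral, so four ligands adopt the sterically favoured tetrahedral geometry. → tetrahedral.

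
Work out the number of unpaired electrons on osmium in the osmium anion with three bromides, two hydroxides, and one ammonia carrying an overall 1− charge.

Each bromide is −1; each hydroxide is −1; ammonia is neutral; balancing the −1 overall charge requires Os(IV).
Group 8 minus oxidation state 4 gives a d⁴ configuration.
The spin state decides the count: a 5d ion has a large Δₒ and is invariably low-spin.
An octahedral low-spin d⁴ ion is t₂g⁴e_g⁰, giving 2 unpaired electrons.

2 unpaired electrons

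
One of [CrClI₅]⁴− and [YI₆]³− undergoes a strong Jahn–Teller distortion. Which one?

[CrClI₅]⁴−

[CrClI₅]⁴−: Ligand charges: each chloride is −1; each iodide is −1. With an overall charge of −4 the chromium centre must be in the +2 oxidation state. Chromium is a group-6 element; Cr(II) is therefore d⁴. Chloride and iodide are weak-field ligands for a first-row metal, so the complex is high-spin. The t₂g³e_g¹ (high-spin) configuration has an unevenly filled e_g set; the Jahn–Teller theorem predicts a tetragonal distortion (typically axial elongation) to lift the degeneracy.
[YI₆]³−: Summing ligand charges against the −3 overall charge gives an oxidation state of +3 for yttrium. Y sits in group 3, so the d-electron count is 3 − 3 = 0. The d⁰ configuration leaves the e_g set evenly filled (or empty) — no strong Jahn–Teller driving force.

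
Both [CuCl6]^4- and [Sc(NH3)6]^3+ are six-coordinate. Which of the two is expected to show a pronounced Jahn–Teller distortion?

[CuCl6]^4-

[CuCl6]^4-: Ligand charges: each chloride is −1. With an overall charge of −4 the copper centre must be in the +2 oxidation state. Copper is a group-11 element; Cu(II) is therefore d⁹. The t₂g⁶e_g³ configuration has an unevenly filled e_g set; the Jahn–Teller theorem predicts a tetragonal distortion (typically axial elongation) to lift the degeneracy.
[Sc(NH3)6]^3+: Ammonia is neutral; balancing the +3 overall charge requires Sc(III). Scandium is a group-3 element; Sc(III) is therefore d⁰. The d⁰ configuration leaves the e_g set evenly filled (or empty) — no strong Jahn–Teller driving force.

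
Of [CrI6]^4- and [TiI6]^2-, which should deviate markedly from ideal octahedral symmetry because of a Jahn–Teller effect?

[CrI6]^4-

[CrI6]^4-: Each iodide is −1; balancing the −4 overall charge requires Cr(II). Group 6 minus oxidation state 2 gives a d⁴ configuration. Iodide is a weak-field ligand for a first-row metal, so the complex is high-spin. The t₂g³e_g¹ (high-spin) configuration has an unevenly filled e_g set; the Jahn–Teller theorem predicts a tetragonal distortion (typically axial elongation) to lift the degeneracy.
[TiI6]^2-: Ligand charges: each iodide is −1. With an overall charge of −2 the titanium centre must be in the +4 oxidation state. Group 4 minus oxidation state 4 gives a d⁰ configuration. The d⁰ configuration leaves the e_g set evenly filled (or empty) — no strong Jahn–Teller driving force.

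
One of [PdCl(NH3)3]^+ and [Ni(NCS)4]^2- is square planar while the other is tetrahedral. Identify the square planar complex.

[PdCl(NH3)3]^+

For [PdCl(NH3)3]^+: Each chloride is −1; ammonia is neutral; balancing the +1 overall charge requires Pd(II). Pd sits in group 10, so the d-electron count is 10 − 2 = 8. A 4d d⁸ ion has a large crystal-field splitting; square planar leaves the high-energy d_{x²−y²} orbital empty and maximises CFSE. → square planar.
For [Ni(NCS)4]^2-: Each isothiocyanate is −1; balancing the −2 overall charge requires Ni(II). Nickel is a group-10 element; Ni(II) is therefore d⁸. Isothiocyanate is a weak-field ligand. With weak-field ligands the CFSE gain from square planar is small, so a 3d d⁸ ion takes the sterically preferred tetrahedral geometry. → tetrahedral.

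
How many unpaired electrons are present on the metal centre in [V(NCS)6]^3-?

2

Summing ligand charges against the −3 overall charge gives an oxidation state of +3 for vanadium.
Group 5 minus oxidation state 3 gives a d² configuration.
In an octahedral field the d² configuration is t₂g²e_g⁰ (only one arrangement possible), giving 2 unpaired electrons.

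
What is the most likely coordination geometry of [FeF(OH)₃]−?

Each fluoride is −1; each hydroxide is −1; balancing the −1 overall charge requires Fe(III).
Iron is a group-8 element; Fe(III) is therefore d⁵.
Coordination number: 4.
Fluoride and hydroxide are weak-field ligands.
A high-spin d⁵ ion has zero CFSE in either geometry, so four ligands adopt the sterically favoured tetrahedral geometry.

tetrahedral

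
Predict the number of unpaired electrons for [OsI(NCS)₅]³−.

Each iodide is −1; each isothiocyanate is −1; balancing the −3 overall charge requires Os(III).
Os sits in group 8, so the d-electron count is 8 − 3 = 5.
The spin state decides the count: a 5d ion has a large Δₒ and is invariably low-spin.
An octahedral low-spin d⁵ ion is t₂g⁵e_g⁰, giving 1 unpaired electron.

1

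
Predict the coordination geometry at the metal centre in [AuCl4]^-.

Each chloride is −1; balancing the −1 overall charge requires Au(III).
Gold is a group-11 element; Au(III) is therefore d⁸.
With 4 monodentate ligands the coordination number is 4.
A 5d d⁸ ion has a large crystal-field splitting; square planar leaves the high-energy d_{x²−y²} orbital empty and maximises CFSE.

square planar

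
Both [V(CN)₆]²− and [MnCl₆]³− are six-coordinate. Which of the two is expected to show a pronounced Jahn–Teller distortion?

[V(CN)₆]²−: Each cyanide is −1; balancing the −2 overall charge requires V(IV). V sits in group 5, so the d-electron count is 5 − 4 = 1. The d¹ configuration leaves the e_g set evenly filled (or empty) — no strong Jahn–Teller driving force.
[MnCl₆]³−: Ligand charges: each chloride is −1. With an overall charge of −3 the manganese centre must be in the +3 oxidation state. Group 7 minus oxidation state 3 gives a d⁴ configuration. Chloride is a weak-field ligand for a first-row metal, so the complex is high-spin. The t₂g³e_g¹ (high-spin) configuration has an unevenly filled e_g set; the Jahn–Teller theorem predicts a tetragonal distortion (typically axial elongation) to lift the degeneracy.

[MnCl₆]³−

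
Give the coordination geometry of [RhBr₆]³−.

Ligand charges: each bromide is −1. With an overall charge of −3 the rhodium centre must be in the +3 oxidation state.
Rh sits in group 9, so the d-electron count is 9 − 3 = 6.
Coordination number: 6.
Six donors around a single metal centre give an octahedral coordination sphere.

octahedral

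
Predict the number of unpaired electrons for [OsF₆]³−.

Ligand charges: each fluoride is −1. With an overall charge of −3 the osmium centre must be in the +3 oxidation state.
Os sits in group 8, so the d-electron count is 8 − 3 = 5.
The spin state decides the count: a 5d ion has a large Δₒ and is invariably low-spin.
An octahedral low-spin d⁵ ion is t₂g⁵e_g⁰, giving 1 unpaired electron.

1 unpaired electron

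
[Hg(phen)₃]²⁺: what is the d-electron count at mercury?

Summing ligand charges against the +2 overall charge gives an oxidation state of +2 for mercury.
Hg sits in group 12, so the d-electron count is 12 − 2 = 10.

d¹⁰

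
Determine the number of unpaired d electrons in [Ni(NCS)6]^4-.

Summing ligand charges against the −4 overall charge gives an oxidation state of +2 for nickel.
Ni sits in group 10, so the d-electron count is 10 − 2 = 8.
In an octahedral field the d⁸ configuration is t₂g⁶e_g² (only one arrangement possible), giving 2 unpaired electrons.

2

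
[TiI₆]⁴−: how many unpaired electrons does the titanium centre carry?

Summing ligand charges against the −4 overall charge gives an oxidation state of +2 for titanium.
Group 4 minus oxidation state 2 gives a d² configuration.
In an octahedral field the d² configuration is t₂g²e_g⁰ (only one arrangement possible), giving 2 unpaired electrons.

2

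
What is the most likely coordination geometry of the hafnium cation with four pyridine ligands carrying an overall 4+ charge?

Ligand charges: pyridine is neutral. With an overall charge of +4 the hafnium centre must be in the +4 oxidation state.
Hf sits in group 4, so the d-electron count is 4 − 4 = 0.
With 4 monodentate ligands the coordination number is 4.
A d⁰ ion has no crystal-field stabilisation preference between square planar and tetrahedral, so four ligands adopt the sterically favoured tetrahedral geometry.

tetrahedral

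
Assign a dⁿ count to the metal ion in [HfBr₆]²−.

Ligand charges: each bromide is −1. With an overall charge of −2 the hafnium centre must be in the +4 oxidation state.
Group 4 minus oxidation state 4 gives a d⁰ configuration.

d⁰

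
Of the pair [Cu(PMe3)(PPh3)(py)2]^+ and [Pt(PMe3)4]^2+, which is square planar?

[Pt(PMe3)4]^2+

For [Cu(PMe3)(PPh3)(py)2]^+: Trimethylphosphine is neutral; triphenylphosphine is neutral; pyridine is neutral; balancing the +1 overall charge requires Cu(I). Copper is a group-11 element; Cu(I) is therefore d¹⁰. A d¹⁰ ion has no crystal-field stabilisation preference between square planar and tetrahedral, so four ligands adopt the sterically favoured tetrahedral geometry. → tetrahedral.
For [Pt(PMe3)4]^2+: Ligand charges: trimethylphosphine is neutral. With an overall charge of +2 the platinum centre must be in the +2 oxidation state. Platinum is a group-10 element; Pt(II) is therefore d⁸. A 5d d⁸ ion has a large crystal-field splitting; square planar leaves the high-energy d_{x²−y²} orbital empty and maximises CFSE. → square planar.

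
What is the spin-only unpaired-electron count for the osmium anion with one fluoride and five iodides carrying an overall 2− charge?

Summing ligand charges against the −2 overall charge gives an oxidation state of +4 for osmium.
Group 8 minus oxidation state 4 gives a d⁴ configuration.
The spin state decides the count: a 5d ion has a large Δₒ and is invariably low-spin.
An octahedral low-spin d⁴ ion is t₂g⁴e_g⁰, giving 2 unpaired electrons.

2 unpaired electrons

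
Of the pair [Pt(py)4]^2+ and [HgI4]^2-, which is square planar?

For [Pt(py)4]^2+: Summing ligand charges against the +2 overall charge gives an oxidation state of +2 for platinum. Platinum is a group-10 element; Pt(II) is therefore d⁸. A 5d d⁸ ion has a large crystal-field splitting; square planar leaves the high-energy d_{x²−y²} orbital empty and maximises CFSE. → square planar.
For [HgI4]^2-: Ligand charges: each iodide is −1. With an overall charge of −2 the mercury centre must be in the +2 oxidation state. Hg sits in group 12, so the d-electron count is 12 − 2 = 10. A d¹⁰ ion has no crystal-field stabilisation preference between square planar and tetrahedral, so four ligands adopt the sterically favoured tetrahedral geometry. → tetrahedral.

[Pt(py)4]^2+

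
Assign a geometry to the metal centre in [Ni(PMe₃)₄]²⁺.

square planar

Trimethylphosphine is neutral; balancing the +2 overall charge requires Ni(II).
Ni sits in group 10, so the d-electron count is 10 − 2 = 8.
With 4 monodentate ligands the coordination number is 4.
Trimethylphosphine is a strong-field ligand (high in the spectrochemical series).
A 3d d⁸ ion with strong-field ligands gains enough CFSE to favour square planar over tetrahedral.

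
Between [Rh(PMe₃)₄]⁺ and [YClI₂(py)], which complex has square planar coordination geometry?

[Rh(PMe₃)₄]⁺

For [Rh(PMe₃)₄]⁺: Ligand charges: trimethylphosphine is neutral. With an overall charge of +1 the rhodium centre must be in the +1 oxidation state. Rhodium is a group-9 element; Rh(I) is therefore d⁸. A 4d d⁸ ion has a large crystal-field splitting; square planar leaves the high-energy d_{x²−y²} orbital empty and maximises CFSE. → square planar.
For [YClI₂(py)]: Ligand charges: each chloride is −1; each iodide is −1; pyridine is neutral. With an overall charge of 0 the yttrium centre must be in the +3 oxidation state. Y sits in group 3, so the d-electron count is 3 − 3 = 0. A d⁰ ion has no crystal-field stabilisation preference between square planar and tetrahedral, so four ligands adopt the sterically favoured tetrahedral geometry. → tetrahedral.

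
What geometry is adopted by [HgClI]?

linear

Each chloride is −1; each iodide is −1; balancing the 0 overall charge requires Hg(II).
Group 12 minus oxidation state 2 gives a d¹⁰ configuration.
Coordination number: 2.
A d¹⁰ ion with only two ligands adopts a linear arrangement (sp hybridisation; no CFSE preference).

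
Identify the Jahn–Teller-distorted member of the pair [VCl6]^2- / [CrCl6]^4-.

[VCl6]^2-: Ligand charges: each chloride is −1. With an overall charge of −2 the vanadium centre must be in the +4 oxidation state. Vanadium is a group-5 element; V(IV) is therefore d¹. The d¹ configuration leaves the e_g set evenly filled (or empty) — no strong Jahn–Teller driving force.
[CrCl6]^4-: Ligand charges: each chloride is −1. With an overall charge of −4 the chromium centre must be in the +2 oxidation state. Group 6 minus oxidation state 2 gives a d⁴ configuration. Chloride is a weak-field ligand for a first-row metal, so the complex is high-spin. The t₂g³e_g¹ (high-spin) configuration has an unevenly filled e_g set; the Jahn–Teller theorem predicts a tetragonal distortion (typically axial elongation) to lift the degeneracy.

[CrCl6]^4-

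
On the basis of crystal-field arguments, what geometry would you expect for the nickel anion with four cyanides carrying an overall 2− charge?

Each cyanide is −1; balancing the −2 overall charge requires Ni(II).
Ni sits in group 10, so the d-electron count is 10 − 2 = 8.
Coordination number: 4.
Cyanide is a strong-field ligand (high in the spectrochemical series).
A 3d d⁸ ion with strong-field ligands gains enough CFSE to favour square planar over tetrahedral.

square planar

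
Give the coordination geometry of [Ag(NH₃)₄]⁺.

Ammonia is neutral; balancing the +1 overall charge requires Ag(I).
Ag sits in group 11, so the d-electron count is 11 − 1 = 10.
Coordination number: 4.
A d¹⁰ ion has no crystal-field stabilisation preference between square planar and tetrahedral, so four ligands adopt the sterically favoured tetrahedral geometry.

tetrahedral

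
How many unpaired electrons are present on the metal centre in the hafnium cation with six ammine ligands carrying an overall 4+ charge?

Summing ligand charges against the +4 overall charge gives an oxidation state of +4 for hafnium.
Hafnium is a group-4 element; Hf(IV) is therefore d⁰.
In an octahedral field the d⁰ configuration is t₂g⁰e_g⁰, giving 0 unpaired electrons.

0 unpaired electrons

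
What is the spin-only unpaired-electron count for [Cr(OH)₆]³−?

Ligand charges: each hydroxide is −1. With an overall charge of −3 the chromium centre must be in the +3 oxidation state.
Group 6 minus oxidation state 3 gives a d³ configuration.
In an octahedral field the d³ configuration is t₂g³e_g⁰ (only one arrangement possible), giving 3 unpaired electrons.

3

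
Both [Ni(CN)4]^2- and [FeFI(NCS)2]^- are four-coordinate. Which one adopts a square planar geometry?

[Ni(CN)4]^2-

For [Ni(CN)4]^2-: Summing ligand charges against the −2 overall charge gives an oxidation state of +2 for nickel. Group 10 minus oxidation state 2 gives a d⁸ configuration. Cyanide is a strong-field ligand (high in the spectrochemical series). A 3d d⁸ ion with strong-field ligands gains enough CFSE to favour square planar over tetrahedral. → square planar.
For [FeFI(NCS)2]^-: Each fluoride is −1; each iodide is −1; each isothiocyanate is −1; balancing the −1 overall charge requires Fe(III). Group 8 minus oxidation state 3 gives a d⁵ configuration. A high-spin d⁵ ion has zero CFSE in either geometry, so four ligands adopt the sterically favoured tetrahedral geometry. → tetrahedral.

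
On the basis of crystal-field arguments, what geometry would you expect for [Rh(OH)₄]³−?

square planar

Summing ligand charges against the −3 overall charge gives an oxidation state of +1 for rhodium.
Group 9 minus oxidation state 1 gives a d⁸ configuration.
With 4 monodentate ligands the coordination number is 4.
A 4d d⁸ ion has a large crystal-field splitting; square planar leaves the high-energy d_{x²−y²} orbital empty and maximises CFSE.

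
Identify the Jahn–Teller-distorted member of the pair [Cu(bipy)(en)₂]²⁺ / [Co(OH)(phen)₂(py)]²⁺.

[Cu(bipy)(en)₂]²⁺

[Cu(bipy)(en)₂]²⁺: Summing ligand charges against the +2 overall charge gives an oxidation state of +2 for copper. Cu sits in group 11, so the d-electron count is 11 − 2 = 9. The t₂g⁶e_g³ configuration has an unevenly filled e_g set; the Jahn–Teller theorem predicts a tetragonal distortion (typically axial elongation) to lift the degeneracy.
[Co(OH)(phen)₂(py)]²⁺: Summing ligand charges against the +2 overall charge gives an oxidation state of +3 for cobalt. Cobalt is a group-9 element; Co(III) is therefore d⁶. Co(III) has an exceptionally large octahedral splitting and is low-spin with essentially every ligand except fluoride. The d⁶ configuration leaves the e_g set evenly filled (or empty) — no strong Jahn–Teller driving force.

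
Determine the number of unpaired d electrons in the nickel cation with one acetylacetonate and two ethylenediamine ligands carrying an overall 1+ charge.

2 unpaired electrons

Summing ligand charges against the +1 overall charge gives an oxidation state of +2 for nickel.
Nickel is a group-10 element; Ni(II) is therefore d⁸.
Counting donor atoms: 1×acetylacetonate (bidentate) → 2 donors; 2×ethylenediamine (bidentate) → 4 donors. Coordination number = 6.
In an octahedral field the d⁸ configuration is t₂g⁶e_g² (only one arrangement possible), giving 2 unpaired electrons.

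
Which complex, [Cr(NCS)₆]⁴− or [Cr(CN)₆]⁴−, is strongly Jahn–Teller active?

[Cr(NCS)₆]⁴−: Ligand charges: each isothiocyanate is −1. With an overall charge of −4 the chromium centre must be in the +2 oxidation state. Cr sits in group 6, so the d-electron count is 6 − 2 = 4. Isothiocyanate is a weak-field ligand for a first-row metal, so the complex is high-spin. The t₂g³e_g¹ (high-spin) configuration has an unevenly filled e_g set; the Jahn–Teller theorem predicts a tetragonal distortion (typically axial elongation) to lift the degeneracy.
[Cr(CN)₆]⁴−: Summing ligand charges against the −4 overall charge gives an oxidation state of +2 for chromium. Group 6 minus oxidation state 2 gives a d⁴ configuration. Cyanide is a strong-field ligand (high in the spectrochemical series) for a first-row metal, so the complex is low-spin. The d⁴ configuration leaves the e_g set evenly filled (or empty) — no strong Jahn–Teller driving force.

[Cr(NCS)₆]⁴−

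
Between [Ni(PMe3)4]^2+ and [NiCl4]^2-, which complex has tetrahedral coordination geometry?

[NiCl4]^2-

For [Ni(PMe3)4]^2+: Trimethylphosphine is neutral; balancing the +2 overall charge requires Ni(II). Nickel is a group-10 element; Ni(II) is therefore d⁸. Trimethylphosphine is a strong-field ligand (high in the spectrochemical series). A 3d d⁸ ion with strong-field ligands gains enough CFSE to favour square planar over tetrahedral. → square planar.
For [NiCl4]^2-: Summing ligand charges against the −2 overall charge gives an oxidation state of +2 for nickel. Group 10 minus oxidation state 2 gives a d⁸ configuration. Chloride is a weak-field ligand. With weak-field ligands the CFSE gain from square planar is small, so a 3d d⁸ ion takes the sterically preferred tetrahedral geometry. → tetrahedral.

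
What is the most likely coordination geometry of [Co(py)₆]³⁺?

octahedral

Pyridine is neutral; balancing the +3 overall charge requires Co(III).
Cobalt is a group-9 element; Co(III) is therefore d⁶.
Coordination number: 6.
Six donors around a single metal centre give an octahedral coordination sphere.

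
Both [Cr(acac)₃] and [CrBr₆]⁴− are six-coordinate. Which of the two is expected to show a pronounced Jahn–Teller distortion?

[CrBr₆]⁴−

[Cr(acac)₃]: Ligand charges: each acetylacetonate is −1. With an overall charge of 0 the chromium centre must be in the +3 oxidation state. Group 6 minus oxidation state 3 gives a d³ configuration. The d³ configuration leaves the e_g set evenly filled (or empty) — no strong Jahn–Teller driving force.
[CrBr₆]⁴−: Each bromide is −1; balancing the −4 overall charge requires Cr(II). Group 6 minus oxidation state 2 gives a d⁴ configuration. Bromide is a weak-field ligand for a first-row metal, so the complex is high-spin. The t₂g³e_g¹ (high-spin) configuration has an unevenly filled e_g set; the Jahn–Teller theorem predicts a tetragonal distortion (typically axial elongation) to lift the degeneracy.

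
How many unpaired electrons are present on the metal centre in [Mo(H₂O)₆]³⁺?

Summing ligand charges against the +3 overall charge gives an oxidation state of +3 for molybdenum.
Mo sits in group 6, so the d-electron count is 6 − 3 = 3.
In an octahedral field the d³ configuration is t₂g³e_g⁰ (only one arrangement possible), giving 3 unpaired electrons.

3 unpaired electrons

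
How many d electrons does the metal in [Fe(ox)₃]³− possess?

d5

Ligand charges: each oxalate is −2. With an overall charge of −3 the iron centre must be in the +3 oxidation state.
Fe sits in group 8, so the d-electron count is 8 − 3 = 5.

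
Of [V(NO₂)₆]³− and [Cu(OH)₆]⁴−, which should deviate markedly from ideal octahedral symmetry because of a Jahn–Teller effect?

[Cu(OH)₆]⁴−

[V(NO₂)₆]³−: Summing ligand charges against the −3 overall charge gives an oxidation state of +3 for vanadium. V sits in group 5, so the d-electron count is 5 − 3 = 2. The d² configuration leaves the e_g set evenly filled (or empty) — no strong Jahn–Teller driving force.
[Cu(OH)₆]⁴−: Each hydroxide is −1; balancing the −4 overall charge requires Cu(II). Cu sits in group 11, so the d-electron count is 11 − 2 = 9. The t₂g⁶e_g³ configuration has an unevenly filled e_g set; the Jahn–Teller theorem predicts a tetragonal distortion (typically axial elongation) to lift the degeneracy.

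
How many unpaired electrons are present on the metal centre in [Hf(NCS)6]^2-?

0 unpaired electrons

Ligand charges: each isothiocyanate is −1. With an overall charge of −2 the hafnium centre must be in the +4 oxidation state.
Hf sits in group 4, so the d-electron count is 4 − 4 = 0.
In an octahedral field the d⁰ configuration is t₂g⁰e_g⁰, giving 0 unpaired electrons.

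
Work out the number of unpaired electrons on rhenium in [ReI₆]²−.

3 unpaired electrons

Ligand charges: each iodide is −1. With an overall charge of −2 the rhenium centre must be in the +4 oxidation state.
Rhenium is a group-7 element; Re(IV) is therefore d³.
In an octahedral field the d³ configuration is t₂g³e_g⁰ (only one arrangement possible), giving 3 unpaired electrons.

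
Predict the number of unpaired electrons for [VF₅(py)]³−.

Each fluoride is −1; pyridine is neutral; balancing the −3 overall charge requires V(II).
V sits in group 5, so the d-electron count is 5 − 2 = 3.
In an octahedral field the d³ configuration is t₂g³e_g⁰ (only one arrangement possible), giving 3 unpaired electrons.

3 unpaired electrons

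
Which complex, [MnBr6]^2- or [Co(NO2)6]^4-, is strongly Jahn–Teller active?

[MnBr6]^2-: Summing ligand charges against the −2 overall charge gives an oxidation state of +4 for manganese. Manganese is a group-7 element; Mn(IV) is therefore d³. The d³ configuration leaves the e_g set evenly filled (or empty) — no strong Jahn–Teller driving force.
[Co(NO2)6]^4-: Ligand charges: each nitro (N-bound nitrite) is −1. With an overall charge of −4 the cobalt centre must be in the +2 oxidation state. Group 9 minus oxidation state 2 gives a d⁷ configuration. Nitro (N-bound nitrite) is a strong-field ligand (high in the spectrochemical series) for a first-row metal, so the complex is low-spin. The t₂g⁶e_g¹ (low-spin) configuration has an unevenly filled e_g set; the Jahn–Teller theorem predicts a tetragonal distortion (typically axial elongation) to lift the degeneracy.

[Co(NO2)6]^4-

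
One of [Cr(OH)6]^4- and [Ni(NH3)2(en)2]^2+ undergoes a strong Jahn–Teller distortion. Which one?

[Cr(OH)6]^4-: Summing ligand charges against the −4 overall charge gives an oxidation state of +2 for chromium. Group 6 minus oxidation state 2 gives a d⁴ configuration. Hydroxide is a weak-field ligand for a first-row metal, so the complex is high-spin. The t₂g³e_g¹ (high-spin) configuration has an unevenly filled e_g set; the Jahn–Teller theorem predicts a tetragonal distortion (typically axial elongation) to lift the degeneracy.
[Ni(NH3)2(en)2]^2+: Ligand charges: ammonia is neutral; ethylenediamine is neutral. With an overall charge of +2 the nickel centre must be in the +2 oxidation state. Group 10 minus oxidation state 2 gives a d⁸ configuration. The d⁸ configuration leaves the e_g set evenly filled (or empty) — no strong Jahn–Teller driving force.

[Cr(OH)6]^4-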